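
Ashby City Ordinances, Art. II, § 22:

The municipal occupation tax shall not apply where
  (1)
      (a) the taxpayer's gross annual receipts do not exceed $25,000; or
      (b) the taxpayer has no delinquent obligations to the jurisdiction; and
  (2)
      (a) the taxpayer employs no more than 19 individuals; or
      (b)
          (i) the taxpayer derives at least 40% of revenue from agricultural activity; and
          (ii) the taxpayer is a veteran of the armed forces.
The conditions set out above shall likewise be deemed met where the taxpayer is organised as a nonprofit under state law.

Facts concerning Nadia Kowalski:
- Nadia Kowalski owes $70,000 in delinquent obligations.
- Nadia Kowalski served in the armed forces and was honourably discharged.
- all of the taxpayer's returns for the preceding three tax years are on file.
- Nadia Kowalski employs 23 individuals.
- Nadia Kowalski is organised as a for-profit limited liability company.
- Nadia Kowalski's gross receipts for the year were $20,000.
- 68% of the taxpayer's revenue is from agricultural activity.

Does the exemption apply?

Yes — exempt.

(a) receipts ≤ $25,000 — satisfied.
(b) no delinquency — not satisfied.
So (1) is satisfied (T OR F).
(a) ≤ 19 employees — not met.
(i) ≥40% agricultural — holds.
(ii) veteran — holds.
So (b) is satisfied (T AND T).
(2): F OR T → true.
So Overall is satisfied (T AND T).
Exception (nonprofit) — not satisfied.
Result: main true OR exception false → true.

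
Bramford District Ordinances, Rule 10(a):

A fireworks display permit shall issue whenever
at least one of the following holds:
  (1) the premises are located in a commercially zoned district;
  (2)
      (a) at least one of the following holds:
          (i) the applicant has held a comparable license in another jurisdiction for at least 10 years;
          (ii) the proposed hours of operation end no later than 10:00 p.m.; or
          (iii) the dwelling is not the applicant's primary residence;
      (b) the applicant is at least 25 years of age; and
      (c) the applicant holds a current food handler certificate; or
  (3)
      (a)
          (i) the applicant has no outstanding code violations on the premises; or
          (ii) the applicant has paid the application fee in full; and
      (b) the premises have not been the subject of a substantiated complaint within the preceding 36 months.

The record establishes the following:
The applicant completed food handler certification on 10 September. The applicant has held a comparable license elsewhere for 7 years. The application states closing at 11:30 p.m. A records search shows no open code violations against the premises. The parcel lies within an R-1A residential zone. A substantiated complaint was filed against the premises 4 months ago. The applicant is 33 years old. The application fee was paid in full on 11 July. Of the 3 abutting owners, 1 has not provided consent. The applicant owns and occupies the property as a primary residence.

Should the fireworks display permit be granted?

No — denied.

(1) commercially zoned — fails.
(i) prior license ≥ 10 yr — not satisfied.
(ii) closes by 10 p.m. — fails.
(iii) not (primary residence) — fails.
(a) = F OR F OR F = false.
(b) age ≥ 25 — met.
(c) food handler cert. — satisfied.
(2): F AND T AND T → false.
(i) no code violations — holds.
(ii) fee paid — met.
(a): T OR T → true.
(b) no complaint in 36 mo. — not met.
(3): T AND F → false.
Overall: F OR F OR F → false.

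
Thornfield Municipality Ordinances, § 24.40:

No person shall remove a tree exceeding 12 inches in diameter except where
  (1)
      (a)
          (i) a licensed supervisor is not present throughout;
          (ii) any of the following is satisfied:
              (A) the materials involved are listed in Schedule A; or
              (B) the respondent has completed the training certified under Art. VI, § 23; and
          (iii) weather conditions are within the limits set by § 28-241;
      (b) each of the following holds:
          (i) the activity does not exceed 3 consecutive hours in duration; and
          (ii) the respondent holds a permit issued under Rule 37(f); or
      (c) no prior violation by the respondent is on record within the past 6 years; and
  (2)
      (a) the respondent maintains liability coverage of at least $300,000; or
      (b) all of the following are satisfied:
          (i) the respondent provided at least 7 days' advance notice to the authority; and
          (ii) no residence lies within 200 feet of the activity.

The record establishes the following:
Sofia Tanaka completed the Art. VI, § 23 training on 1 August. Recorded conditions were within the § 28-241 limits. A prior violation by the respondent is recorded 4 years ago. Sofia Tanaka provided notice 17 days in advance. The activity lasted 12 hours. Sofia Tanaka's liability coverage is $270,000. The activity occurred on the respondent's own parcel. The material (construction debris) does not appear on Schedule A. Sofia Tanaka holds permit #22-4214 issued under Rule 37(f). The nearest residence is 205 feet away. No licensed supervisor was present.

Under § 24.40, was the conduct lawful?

Yes — lawful.

(i) not (supervisor present) — holds.
(A) Schedule A material — not satisfied.
(B) training certified — met.
So (ii) is satisfied (F OR T).
(iii) weather ok — met.
(a): T AND T AND T → true.
(i) ≤ 3 hrs duration — fails.
(ii) holds permit — met.
(b): F AND T → false.
(c) no prior violation — not satisfied.
So (1) is satisfied (T OR F OR F).
(a) coverage ≥ $300,000 — fails.
(i) ≥7 days' notice — holds.
(ii) no residence in 200 ft — satisfied.
(b): T AND T → true.
(2) = F OR T = true.
Overall = T AND T = true.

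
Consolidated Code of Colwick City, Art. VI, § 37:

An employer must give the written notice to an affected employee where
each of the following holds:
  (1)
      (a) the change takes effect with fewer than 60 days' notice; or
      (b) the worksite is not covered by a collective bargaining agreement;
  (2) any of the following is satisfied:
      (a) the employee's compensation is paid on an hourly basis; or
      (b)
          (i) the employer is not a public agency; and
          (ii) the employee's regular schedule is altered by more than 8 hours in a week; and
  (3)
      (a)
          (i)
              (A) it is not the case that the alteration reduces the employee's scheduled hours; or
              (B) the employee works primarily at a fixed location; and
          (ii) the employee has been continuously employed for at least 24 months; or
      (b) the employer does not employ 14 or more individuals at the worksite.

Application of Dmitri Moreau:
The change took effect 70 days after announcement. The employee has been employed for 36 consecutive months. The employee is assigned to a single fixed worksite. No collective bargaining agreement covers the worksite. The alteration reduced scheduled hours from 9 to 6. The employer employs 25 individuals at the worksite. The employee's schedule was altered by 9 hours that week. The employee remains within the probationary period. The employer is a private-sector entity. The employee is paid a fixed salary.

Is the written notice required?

(a) < 60 days' notice — not met.
(b) no CBA — holds.
So (1) is satisfied (F OR T).
(a) hourly-paid — not satisfied.
(i) not (public agency) — met.
(ii) schedule shift > 8h — holds.
So (b) is satisfied (T AND T).
(2) = F OR T = true.
(A) not (hours reduced) — not satisfied.
(B) fixed location — met.
(i): F OR T → true.
(ii) tenure ≥ 24 mo. — satisfied.
(a) = T AND T = true.
(b) not (≥ 14 at site) — fails.
So (3) is satisfied (T OR F).
So Overall is satisfied (T AND T AND T).

Yes — required.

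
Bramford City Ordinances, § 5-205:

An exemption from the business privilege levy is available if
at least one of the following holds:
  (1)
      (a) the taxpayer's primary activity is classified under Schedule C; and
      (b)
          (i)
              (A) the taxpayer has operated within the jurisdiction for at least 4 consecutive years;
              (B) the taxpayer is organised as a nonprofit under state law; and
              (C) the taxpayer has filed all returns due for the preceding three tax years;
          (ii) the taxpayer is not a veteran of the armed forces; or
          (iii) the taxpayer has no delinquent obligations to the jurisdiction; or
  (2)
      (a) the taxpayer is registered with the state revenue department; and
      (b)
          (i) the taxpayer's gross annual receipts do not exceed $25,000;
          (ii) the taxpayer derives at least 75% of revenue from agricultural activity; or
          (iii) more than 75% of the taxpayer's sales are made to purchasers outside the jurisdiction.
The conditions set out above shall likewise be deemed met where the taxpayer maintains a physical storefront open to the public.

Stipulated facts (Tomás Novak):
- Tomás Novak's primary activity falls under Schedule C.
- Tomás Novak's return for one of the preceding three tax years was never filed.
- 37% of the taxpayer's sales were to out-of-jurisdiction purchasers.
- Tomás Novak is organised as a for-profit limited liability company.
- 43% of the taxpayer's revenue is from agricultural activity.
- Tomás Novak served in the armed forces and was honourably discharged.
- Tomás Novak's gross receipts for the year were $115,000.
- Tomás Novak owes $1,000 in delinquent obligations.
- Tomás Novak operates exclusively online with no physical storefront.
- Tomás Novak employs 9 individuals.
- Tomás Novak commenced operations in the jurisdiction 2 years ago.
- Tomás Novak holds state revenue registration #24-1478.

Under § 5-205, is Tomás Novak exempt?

No — not exempt.

(a) Schedule C activity — holds.
(A) ≥ 4 yrs in jurisdiction — not satisfied.
(B) nonprofit — fails.
(C) returns current — not satisfied.
So (i) is not satisfied (F AND F AND F).
(ii) not (veteran) — not met.
(iii) no delinquency — not satisfied.
(b): F OR F OR F → false.
So (1) is not satisfied (T AND F).
(a) state-registered — holds.
(i) receipts ≤ $25,000 — not met.
(ii) ≥75% agricultural — not satisfied.
(iii) >75% out-of-jur. sales — fails.
(b): F OR F OR F → false.
So (2) is not satisfied (T AND F).
Overall: F OR F → false.
Exception (has storefront) — not satisfied.
Result: main false OR exception false → false.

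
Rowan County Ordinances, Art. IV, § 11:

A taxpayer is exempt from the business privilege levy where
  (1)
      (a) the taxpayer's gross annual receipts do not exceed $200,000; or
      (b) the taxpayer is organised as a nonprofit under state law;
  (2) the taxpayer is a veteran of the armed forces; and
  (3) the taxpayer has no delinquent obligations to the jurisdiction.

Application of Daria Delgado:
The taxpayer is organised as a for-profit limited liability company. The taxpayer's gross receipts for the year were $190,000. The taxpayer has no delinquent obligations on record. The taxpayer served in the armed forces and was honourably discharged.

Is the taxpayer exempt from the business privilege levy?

Yes — exempt.

(a) receipts ≤ $200,000 — met.
(b) nonprofit — fails.
(1) = T OR F = true.
(2) veteran — holds.
(3) no delinquency — satisfied.
Overall: T AND T AND T → true.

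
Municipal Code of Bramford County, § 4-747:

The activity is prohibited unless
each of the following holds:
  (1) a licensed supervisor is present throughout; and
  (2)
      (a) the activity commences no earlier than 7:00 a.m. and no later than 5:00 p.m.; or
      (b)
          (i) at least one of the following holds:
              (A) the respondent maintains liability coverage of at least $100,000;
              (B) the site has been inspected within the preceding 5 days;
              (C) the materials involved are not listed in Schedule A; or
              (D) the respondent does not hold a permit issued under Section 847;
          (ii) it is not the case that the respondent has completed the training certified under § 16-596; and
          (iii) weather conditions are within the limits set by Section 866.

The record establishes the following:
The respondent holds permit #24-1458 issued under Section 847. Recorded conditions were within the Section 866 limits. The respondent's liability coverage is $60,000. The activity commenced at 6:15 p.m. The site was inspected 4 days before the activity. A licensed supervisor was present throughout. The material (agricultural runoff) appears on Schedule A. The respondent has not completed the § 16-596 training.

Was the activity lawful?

(1) supervisor present — satisfied.
(a) start within hours — fails.
(A) coverage ≥ $100,000 — fails.
(B) site inspected — satisfied.
(C) not (Schedule A material) — not satisfied.
(D) not (holds permit) — not satisfied.
(i): F OR T OR F OR F → true.
(ii) not (training certified) — met.
(iii) weather ok — met.
(b): T AND T AND T → true.
(2): F OR T → true.
Overall: T AND T → true.

Yes — lawful.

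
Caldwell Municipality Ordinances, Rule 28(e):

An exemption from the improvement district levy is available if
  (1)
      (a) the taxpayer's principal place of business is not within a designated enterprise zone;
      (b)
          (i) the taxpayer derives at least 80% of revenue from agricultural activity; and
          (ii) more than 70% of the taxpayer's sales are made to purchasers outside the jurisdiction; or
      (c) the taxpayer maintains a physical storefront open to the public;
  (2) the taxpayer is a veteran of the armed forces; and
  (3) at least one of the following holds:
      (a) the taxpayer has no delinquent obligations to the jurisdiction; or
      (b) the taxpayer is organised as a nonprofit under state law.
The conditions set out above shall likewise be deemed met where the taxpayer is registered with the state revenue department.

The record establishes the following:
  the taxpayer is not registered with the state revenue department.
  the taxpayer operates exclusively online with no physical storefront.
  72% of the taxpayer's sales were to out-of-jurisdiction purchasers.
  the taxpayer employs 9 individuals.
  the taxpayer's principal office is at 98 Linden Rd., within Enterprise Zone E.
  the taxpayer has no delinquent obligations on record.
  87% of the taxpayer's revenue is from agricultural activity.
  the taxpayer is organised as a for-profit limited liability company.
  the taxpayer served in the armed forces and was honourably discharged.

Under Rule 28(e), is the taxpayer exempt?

(a) not (in enterprise zone) — not met.
(i) ≥80% agricultural — satisfied.
(ii) >70% out-of-jur. sales — satisfied.
(b): T AND T → true.
(c) has storefront — fails.
(1) = F OR T OR F = true.
(2) veteran — met.
(a) no delinquency — holds.
(b) nonprofit — not met.
So (3) is satisfied (T OR F).
Overall: T AND T AND T → true.
Exception (state-registered) — not satisfied.
Result: main true OR exception false → true.

Yes — exempt.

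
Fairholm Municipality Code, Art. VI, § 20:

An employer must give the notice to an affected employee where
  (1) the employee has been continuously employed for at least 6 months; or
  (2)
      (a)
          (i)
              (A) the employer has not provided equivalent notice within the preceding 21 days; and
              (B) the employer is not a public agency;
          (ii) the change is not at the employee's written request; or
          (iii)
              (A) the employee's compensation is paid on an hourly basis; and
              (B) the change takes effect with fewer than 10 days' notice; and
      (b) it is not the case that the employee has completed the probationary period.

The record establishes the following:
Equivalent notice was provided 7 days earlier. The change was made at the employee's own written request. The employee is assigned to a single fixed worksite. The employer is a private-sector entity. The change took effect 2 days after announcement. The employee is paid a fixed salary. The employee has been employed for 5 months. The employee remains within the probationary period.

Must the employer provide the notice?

No — not required.

(1) tenure ≥ 6 mo. — not satisfied.
(A) no recent notice — fails.
(B) not (public agency) — satisfied.
(i): F AND T → false.
(ii) not employee-requested — fails.
(A) hourly-paid — not met.
(B) < 10 days' notice — satisfied.
(iii): F AND T → false.
(a) = F OR F OR F = false.
(b) not (past probation) — satisfied.
So (2) is not satisfied (F AND T).
So Overall is not satisfied (F OR F).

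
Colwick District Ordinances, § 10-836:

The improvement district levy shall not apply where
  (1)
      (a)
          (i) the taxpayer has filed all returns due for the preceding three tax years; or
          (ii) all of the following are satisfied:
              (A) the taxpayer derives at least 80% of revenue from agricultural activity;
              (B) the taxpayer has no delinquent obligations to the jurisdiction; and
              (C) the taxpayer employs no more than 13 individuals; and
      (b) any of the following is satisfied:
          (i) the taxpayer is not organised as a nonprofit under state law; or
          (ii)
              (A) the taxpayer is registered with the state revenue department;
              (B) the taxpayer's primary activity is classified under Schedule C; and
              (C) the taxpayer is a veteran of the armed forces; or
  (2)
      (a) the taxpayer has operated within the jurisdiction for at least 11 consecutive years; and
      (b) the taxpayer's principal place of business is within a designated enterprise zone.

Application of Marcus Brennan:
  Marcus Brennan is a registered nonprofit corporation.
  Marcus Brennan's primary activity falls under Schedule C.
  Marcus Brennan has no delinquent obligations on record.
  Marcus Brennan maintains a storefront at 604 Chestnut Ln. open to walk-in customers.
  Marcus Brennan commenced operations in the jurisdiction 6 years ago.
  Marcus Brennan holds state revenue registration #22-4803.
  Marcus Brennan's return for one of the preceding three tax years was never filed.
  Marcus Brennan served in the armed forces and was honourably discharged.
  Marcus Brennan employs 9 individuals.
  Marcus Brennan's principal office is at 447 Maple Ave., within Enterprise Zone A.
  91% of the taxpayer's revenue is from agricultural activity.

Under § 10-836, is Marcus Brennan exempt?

Yes — exempt.

(i) returns current — not met.
(A) ≥80% agricultural — holds.
(B) no delinquency — met.
(C) ≤ 13 employees — holds.
So (ii) is satisfied (T AND T AND T).
So (a) is satisfied (F OR T).
(i) not (nonprofit) — fails.
(A) state-registered — satisfied.
(B) Schedule C activity — met.
(C) veteran — met.
(ii): T AND T AND T → true.
(b): F OR T → true.
(1) = T AND T = true.
(a) ≥ 11 yrs in jurisdiction — fails.
(b) in enterprise zone — satisfied.
(2): F AND T → false.
So Overall is satisfied (T OR F).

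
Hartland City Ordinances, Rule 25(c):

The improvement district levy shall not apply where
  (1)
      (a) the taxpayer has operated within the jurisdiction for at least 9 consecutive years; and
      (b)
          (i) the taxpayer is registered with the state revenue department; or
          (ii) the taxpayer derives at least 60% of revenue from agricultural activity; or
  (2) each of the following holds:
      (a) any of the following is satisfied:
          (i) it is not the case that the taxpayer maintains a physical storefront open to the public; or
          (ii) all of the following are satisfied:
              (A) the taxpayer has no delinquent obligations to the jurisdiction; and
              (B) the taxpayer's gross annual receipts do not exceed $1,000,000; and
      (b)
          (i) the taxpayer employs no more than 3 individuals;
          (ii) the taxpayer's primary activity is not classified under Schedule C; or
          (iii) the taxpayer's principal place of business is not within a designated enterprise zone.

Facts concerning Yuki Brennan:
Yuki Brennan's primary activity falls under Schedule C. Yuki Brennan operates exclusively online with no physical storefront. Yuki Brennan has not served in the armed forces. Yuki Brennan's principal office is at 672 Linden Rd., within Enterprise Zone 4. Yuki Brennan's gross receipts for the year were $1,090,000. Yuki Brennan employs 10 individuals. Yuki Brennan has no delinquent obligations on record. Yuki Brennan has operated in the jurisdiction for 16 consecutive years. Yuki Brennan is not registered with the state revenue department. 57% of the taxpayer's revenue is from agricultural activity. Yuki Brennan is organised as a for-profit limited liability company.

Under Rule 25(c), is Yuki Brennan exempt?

(a) ≥ 9 yrs in jurisdiction — satisfied.
(i) state-registered — not met.
(ii) ≥60% agricultural — not satisfied.
(b): F OR F → false.
So (1) is not satisfied (T AND F).
(i) not (has storefront) — satisfied.
(A) no delinquency — satisfied.
(B) receipts ≤ $1,000,000 — not met.
(ii) = T AND F = false.
(a): T OR F → true.
(i) ≤ 3 employees — not met.
(ii) not (Schedule C activity) — not met.
(iii) not (in enterprise zone) — fails.
(b) = F OR F OR F = false.
So (2) is not satisfied (T AND F).
So Overall is not satisfied (F OR F).

No — not exempt.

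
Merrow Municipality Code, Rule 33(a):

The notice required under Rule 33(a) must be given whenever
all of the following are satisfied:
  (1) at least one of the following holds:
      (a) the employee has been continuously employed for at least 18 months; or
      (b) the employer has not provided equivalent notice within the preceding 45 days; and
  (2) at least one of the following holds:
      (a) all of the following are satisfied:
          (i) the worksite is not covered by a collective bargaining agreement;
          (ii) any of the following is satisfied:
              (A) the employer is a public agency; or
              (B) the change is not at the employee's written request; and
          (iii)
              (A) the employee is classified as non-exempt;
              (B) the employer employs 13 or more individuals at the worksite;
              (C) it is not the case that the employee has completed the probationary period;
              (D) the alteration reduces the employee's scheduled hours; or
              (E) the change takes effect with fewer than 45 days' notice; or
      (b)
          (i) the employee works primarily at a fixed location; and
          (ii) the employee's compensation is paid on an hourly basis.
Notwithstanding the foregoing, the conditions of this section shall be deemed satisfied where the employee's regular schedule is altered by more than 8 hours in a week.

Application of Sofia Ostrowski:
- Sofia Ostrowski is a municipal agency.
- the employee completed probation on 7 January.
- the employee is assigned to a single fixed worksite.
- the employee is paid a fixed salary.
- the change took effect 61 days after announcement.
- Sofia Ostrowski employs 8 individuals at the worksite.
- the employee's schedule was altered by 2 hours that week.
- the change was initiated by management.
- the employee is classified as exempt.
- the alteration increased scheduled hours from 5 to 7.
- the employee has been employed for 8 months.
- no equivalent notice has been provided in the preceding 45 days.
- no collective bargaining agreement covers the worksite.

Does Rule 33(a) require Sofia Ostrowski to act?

No — not required.

(a) tenure ≥ 18 mo. — fails.
(b) no recent notice — holds.
So (1) is satisfied (F OR T).
(i) no CBA — met.
(A) public agency — holds.
(B) not employee-requested — met.
So (ii) is satisfied (T OR T).
(A) non-exempt — not met.
(B) ≥ 13 at site — not satisfied.
(C) not (past probation) — not met.
(D) hours reduced — fails.
(E) < 45 days' notice — not met.
(iii): F OR F OR F OR F OR F → false.
(a) = T AND T AND F = false.
(i) fixed location — satisfied.
(ii) hourly-paid — not satisfied.
(b) = T AND F = false.
(2): F OR F → false.
Overall = T AND F = false.
Exception (schedule shift > 8h) — not satisfied.
Result: main false OR exception false → false.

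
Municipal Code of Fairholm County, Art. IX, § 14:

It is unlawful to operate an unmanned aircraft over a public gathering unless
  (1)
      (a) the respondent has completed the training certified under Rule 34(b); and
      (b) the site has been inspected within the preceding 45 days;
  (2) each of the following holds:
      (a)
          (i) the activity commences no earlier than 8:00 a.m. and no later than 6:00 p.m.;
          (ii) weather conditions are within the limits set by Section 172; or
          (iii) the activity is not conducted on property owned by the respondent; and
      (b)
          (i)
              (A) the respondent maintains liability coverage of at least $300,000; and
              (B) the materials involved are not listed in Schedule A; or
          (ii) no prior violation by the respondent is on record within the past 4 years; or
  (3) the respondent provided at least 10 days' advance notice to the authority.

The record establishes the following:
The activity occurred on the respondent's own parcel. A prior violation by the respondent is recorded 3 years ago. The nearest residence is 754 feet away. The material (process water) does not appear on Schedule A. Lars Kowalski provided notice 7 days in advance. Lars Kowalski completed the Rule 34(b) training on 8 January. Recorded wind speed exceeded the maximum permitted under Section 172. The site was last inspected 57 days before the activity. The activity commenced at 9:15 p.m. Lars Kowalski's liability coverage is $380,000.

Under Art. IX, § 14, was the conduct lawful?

(a) training certified — holds.
(b) site inspected — not met.
So (1) is not satisfied (T AND F).
(i) start within hours — not satisfied.
(ii) weather ok — not met.
(iii) not (own property) — fails.
(a) = F OR F OR F = false.
(A) coverage ≥ $300,000 — holds.
(B) not (Schedule A material) — met.
So (i) is satisfied (T AND T).
(ii) no prior violation — not satisfied.
So (b) is satisfied (T OR F).
(2) = F AND T = false.
(3) ≥10 days' notice — not satisfied.
So Overall is not satisfied (F OR F OR F).

No — unlawful.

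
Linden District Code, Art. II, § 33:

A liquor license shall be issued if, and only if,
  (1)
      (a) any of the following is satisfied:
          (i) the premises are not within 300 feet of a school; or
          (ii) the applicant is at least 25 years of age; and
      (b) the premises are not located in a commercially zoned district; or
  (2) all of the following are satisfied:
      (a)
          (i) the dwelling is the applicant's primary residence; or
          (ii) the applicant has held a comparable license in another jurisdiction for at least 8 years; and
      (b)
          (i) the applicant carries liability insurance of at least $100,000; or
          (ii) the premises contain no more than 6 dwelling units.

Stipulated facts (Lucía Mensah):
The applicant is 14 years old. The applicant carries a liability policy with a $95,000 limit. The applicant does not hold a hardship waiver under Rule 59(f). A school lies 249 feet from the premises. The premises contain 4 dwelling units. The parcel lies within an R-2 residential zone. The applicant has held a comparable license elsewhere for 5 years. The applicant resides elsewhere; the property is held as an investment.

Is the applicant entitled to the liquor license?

(i) ≥300 ft from school — fails.
(ii) age ≥ 25 — not met.
(a): F OR F → false.
(b) not (commercially zoned) — satisfied.
So (1) is not satisfied (F AND T).
(i) primary residence — not satisfied.
(ii) prior license ≥ 8 yr — not satisfied.
So (a) is not satisfied (F OR F).
(i) insurance ≥ $100,000 — fails.
(ii) ≤ 6 units — met.
(b): F OR T → true.
(2): F AND T → false.
Overall = F OR F = false.

No — denied.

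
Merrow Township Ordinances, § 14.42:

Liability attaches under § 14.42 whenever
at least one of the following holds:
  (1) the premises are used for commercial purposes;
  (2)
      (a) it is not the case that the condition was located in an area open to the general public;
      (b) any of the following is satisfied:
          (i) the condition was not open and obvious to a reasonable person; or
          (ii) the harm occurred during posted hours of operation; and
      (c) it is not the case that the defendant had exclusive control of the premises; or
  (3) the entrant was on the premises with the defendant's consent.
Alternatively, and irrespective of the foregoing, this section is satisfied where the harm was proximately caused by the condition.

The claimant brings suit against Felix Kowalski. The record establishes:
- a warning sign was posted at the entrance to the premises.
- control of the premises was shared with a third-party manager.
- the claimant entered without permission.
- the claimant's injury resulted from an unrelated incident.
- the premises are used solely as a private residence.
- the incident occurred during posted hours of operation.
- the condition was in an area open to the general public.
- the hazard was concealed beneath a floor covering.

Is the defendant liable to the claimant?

(1) commercial use — not met.
(a) not (public area) — fails.
(i) not open/obvious — holds.
(ii) during posted hours — holds.
So (b) is satisfied (T OR T).
(c) not (exclusive control) — holds.
So (2) is not satisfied (F AND T AND T).
(3) consent to enter — not met.
Overall: F OR F OR F → false.
Exception (proximate cause) — not satisfied.
Result: main false OR exception false → false.

No — not liable.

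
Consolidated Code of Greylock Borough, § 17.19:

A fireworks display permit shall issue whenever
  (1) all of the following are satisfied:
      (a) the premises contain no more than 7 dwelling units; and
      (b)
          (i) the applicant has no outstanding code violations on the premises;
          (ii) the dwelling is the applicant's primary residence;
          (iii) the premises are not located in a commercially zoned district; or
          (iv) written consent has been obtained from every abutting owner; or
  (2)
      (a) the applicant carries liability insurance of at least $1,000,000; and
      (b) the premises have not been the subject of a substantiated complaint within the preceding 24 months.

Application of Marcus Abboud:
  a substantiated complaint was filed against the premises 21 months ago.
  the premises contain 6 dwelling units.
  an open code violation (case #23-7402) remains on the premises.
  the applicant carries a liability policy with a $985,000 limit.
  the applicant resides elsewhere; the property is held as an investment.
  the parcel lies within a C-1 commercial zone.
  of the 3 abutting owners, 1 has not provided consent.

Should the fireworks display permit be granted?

No — denied.

(a) ≤ 7 units — satisfied.
(i) no code violations — fails.
(ii) primary residence — not met.
(iii) not (commercially zoned) — not met.
(iv) all abutters consent — not satisfied.
(b): F OR F OR F OR F → false.
(1) = T AND F = false.
(a) insurance ≥ $1,000,000 — fails.
(b) no complaint in 24 mo. — not met.
(2): F AND F → false.
So Overall is not satisfied (F OR F).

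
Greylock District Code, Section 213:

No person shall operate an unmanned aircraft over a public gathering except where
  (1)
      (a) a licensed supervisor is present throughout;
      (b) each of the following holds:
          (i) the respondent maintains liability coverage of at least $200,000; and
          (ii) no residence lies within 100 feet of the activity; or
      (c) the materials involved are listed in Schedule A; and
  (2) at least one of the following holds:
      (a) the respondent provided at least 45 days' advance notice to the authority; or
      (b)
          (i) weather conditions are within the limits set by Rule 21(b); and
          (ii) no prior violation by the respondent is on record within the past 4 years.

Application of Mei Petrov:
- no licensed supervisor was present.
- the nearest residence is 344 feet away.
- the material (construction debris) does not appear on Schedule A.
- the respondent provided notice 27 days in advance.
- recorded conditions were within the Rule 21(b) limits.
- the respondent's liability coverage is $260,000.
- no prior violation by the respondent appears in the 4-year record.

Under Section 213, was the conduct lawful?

Yes — lawful.

(a) supervisor present — not met.
(i) coverage ≥ $200,000 — holds.
(ii) no residence in 100 ft — holds.
So (b) is satisfied (T AND T).
(c) Schedule A material — fails.
(1) = F OR T OR F = true.
(a) ≥45 days' notice — not met.
(i) weather ok — holds.
(ii) no prior violation — met.
(b): T AND T → true.
So (2) is satisfied (F OR T).
Overall = T AND T = true.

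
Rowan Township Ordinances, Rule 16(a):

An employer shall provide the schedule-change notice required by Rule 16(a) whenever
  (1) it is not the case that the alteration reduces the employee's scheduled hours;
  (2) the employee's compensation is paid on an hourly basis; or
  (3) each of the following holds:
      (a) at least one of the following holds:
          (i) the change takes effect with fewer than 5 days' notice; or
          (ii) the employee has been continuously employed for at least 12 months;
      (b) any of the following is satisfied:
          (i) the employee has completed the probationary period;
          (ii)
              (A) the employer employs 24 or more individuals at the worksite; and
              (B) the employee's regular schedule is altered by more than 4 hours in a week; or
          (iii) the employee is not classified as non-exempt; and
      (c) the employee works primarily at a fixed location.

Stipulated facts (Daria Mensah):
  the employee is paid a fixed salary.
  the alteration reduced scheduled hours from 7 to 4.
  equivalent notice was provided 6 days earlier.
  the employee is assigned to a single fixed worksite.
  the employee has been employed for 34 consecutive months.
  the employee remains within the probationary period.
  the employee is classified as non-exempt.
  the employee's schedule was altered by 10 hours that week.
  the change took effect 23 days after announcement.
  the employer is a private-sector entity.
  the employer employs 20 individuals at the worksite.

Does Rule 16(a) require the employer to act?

No — not required.

(1) not (hours reduced) — not met.
(2) hourly-paid — not met.
(i) < 5 days' notice — fails.
(ii) tenure ≥ 12 mo. — satisfied.
(a) = F OR T = true.
(i) past probation — fails.
(A) ≥ 24 at site — fails.
(B) schedule shift > 4h — satisfied.
(ii): F AND T → false.
(iii) not (non-exempt) — not satisfied.
(b): F OR F OR F → false.
(c) fixed location — met.
So (3) is not satisfied (T AND F AND T).
Overall = F OR F OR F = false.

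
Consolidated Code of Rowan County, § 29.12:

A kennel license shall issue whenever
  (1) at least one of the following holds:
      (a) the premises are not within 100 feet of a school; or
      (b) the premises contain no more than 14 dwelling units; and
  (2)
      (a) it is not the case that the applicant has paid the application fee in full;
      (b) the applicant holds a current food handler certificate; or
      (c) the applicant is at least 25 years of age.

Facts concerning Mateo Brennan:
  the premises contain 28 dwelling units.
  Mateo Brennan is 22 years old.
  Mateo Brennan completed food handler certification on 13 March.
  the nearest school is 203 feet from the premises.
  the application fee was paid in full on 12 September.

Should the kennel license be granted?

Yes — granted.

(a) ≥100 ft from school — met.
(b) ≤ 14 units — not satisfied.
(1) = T OR F = true.
(a) not (fee paid) — fails.
(b) food handler cert. — met.
(c) age ≥ 25 — fails.
So (2) is satisfied (F OR T OR F).
Overall: T AND T → true.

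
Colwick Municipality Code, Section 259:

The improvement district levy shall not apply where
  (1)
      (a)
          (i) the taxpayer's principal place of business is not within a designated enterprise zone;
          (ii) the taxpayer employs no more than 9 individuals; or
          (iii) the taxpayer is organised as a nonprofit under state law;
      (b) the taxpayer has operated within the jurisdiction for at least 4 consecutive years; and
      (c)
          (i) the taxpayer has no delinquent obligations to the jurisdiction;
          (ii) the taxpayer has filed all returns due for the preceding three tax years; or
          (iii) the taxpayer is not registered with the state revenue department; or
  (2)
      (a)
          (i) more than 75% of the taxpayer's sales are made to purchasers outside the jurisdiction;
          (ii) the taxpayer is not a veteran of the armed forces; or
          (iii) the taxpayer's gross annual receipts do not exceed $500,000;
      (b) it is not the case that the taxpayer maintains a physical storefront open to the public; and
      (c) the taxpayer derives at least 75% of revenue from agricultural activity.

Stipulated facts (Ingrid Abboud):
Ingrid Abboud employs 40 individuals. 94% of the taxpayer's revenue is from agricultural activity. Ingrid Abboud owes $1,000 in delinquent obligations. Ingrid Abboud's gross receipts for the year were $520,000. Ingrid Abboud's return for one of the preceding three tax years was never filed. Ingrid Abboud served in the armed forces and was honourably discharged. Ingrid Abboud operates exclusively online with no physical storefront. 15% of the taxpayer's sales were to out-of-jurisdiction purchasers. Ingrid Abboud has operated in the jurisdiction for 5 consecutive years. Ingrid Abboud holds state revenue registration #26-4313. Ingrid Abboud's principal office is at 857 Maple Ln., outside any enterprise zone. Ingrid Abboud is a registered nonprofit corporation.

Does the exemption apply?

No — not exempt.

(i) not (in enterprise zone) — satisfied.
(ii) ≤ 9 employees — not satisfied.
(iii) nonprofit — holds.
(a): T OR F OR T → true.
(b) ≥ 4 yrs in jurisdiction — holds.
(i) no delinquency — fails.
(ii) returns current — fails.
(iii) not (state-registered) — not satisfied.
(c): F OR F OR F → false.
(1) = T AND T AND F = false.
(i) >75% out-of-jur. sales — not met.
(ii) not (veteran) — not satisfied.
(iii) receipts ≤ $500,000 — not satisfied.
So (a) is not satisfied (F OR F OR F).
(b) not (has storefront) — satisfied.
(c) ≥75% agricultural — holds.
So (2) is not satisfied (F AND T AND T).
Overall: F OR F → false.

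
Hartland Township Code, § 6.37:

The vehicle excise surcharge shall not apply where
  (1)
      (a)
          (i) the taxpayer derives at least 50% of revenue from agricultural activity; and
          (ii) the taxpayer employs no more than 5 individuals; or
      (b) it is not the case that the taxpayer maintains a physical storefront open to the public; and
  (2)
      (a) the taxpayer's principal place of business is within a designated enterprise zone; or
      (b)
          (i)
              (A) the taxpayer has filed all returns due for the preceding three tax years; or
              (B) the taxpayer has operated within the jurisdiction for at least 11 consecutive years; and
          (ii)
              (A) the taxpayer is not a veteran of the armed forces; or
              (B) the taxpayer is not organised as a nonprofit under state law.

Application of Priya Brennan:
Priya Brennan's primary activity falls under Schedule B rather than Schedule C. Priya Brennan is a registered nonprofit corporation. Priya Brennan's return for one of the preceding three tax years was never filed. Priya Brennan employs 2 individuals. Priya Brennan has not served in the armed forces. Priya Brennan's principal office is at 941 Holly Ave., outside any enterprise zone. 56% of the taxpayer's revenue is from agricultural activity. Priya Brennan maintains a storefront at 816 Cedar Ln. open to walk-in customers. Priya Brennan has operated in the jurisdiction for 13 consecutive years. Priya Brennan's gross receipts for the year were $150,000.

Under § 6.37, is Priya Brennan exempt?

Yes — exempt.

(i) ≥50% agricultural — met.
(ii) ≤ 5 employees — met.
(a): T AND T → true.
(b) not (has storefront) — fails.
So (1) is satisfied (T OR F).
(a) in enterprise zone — not satisfied.
(A) returns current — not satisfied.
(B) ≥ 11 yrs in jurisdiction — met.
(i) = F OR T = true.
(A) not (veteran) — holds.
(B) not (nonprofit) — not satisfied.
(ii) = T OR F = true.
(b): T AND T → true.
(2): F OR T → true.
Overall = T AND T = true.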